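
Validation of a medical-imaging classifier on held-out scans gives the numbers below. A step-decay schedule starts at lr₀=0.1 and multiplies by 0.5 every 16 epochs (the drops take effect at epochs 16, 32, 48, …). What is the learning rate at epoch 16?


n_drops = ⌊16/16⌋ = 1
lr = 0.1·0.5^1 = 0.1·0.5 = 0.05

0.05


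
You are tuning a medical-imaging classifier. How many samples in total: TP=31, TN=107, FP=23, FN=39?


Total = TP + TN + FP + FN
= 31 + 107 + 23 + 39
= 200
(Predicted positive: 54, predicted negative: 146)

200


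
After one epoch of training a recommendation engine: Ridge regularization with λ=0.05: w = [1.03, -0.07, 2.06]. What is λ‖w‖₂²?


‖w‖₂² = (1.03)² + (-0.07)² + (2.06)²
     = 1.0609 + 0.0049 + 4.2436
     = 5.3094
λ·‖w‖₂² = 0.05·5.3094 = 0.26547

0.26547


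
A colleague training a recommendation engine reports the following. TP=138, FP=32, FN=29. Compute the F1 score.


Precision = 138/170 = 0.8118
Recall = 138/167 = 0.8263
F1 = 2·P·R/(P+R) = 2·TP/(2·TP+FP+FN) = 276/(276+32+29) = 276/337 = 0.819

0.819


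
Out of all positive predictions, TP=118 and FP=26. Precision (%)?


Precision = TP/(TP+FP)
= 118/(118+26)
= 118/144 = 81.94%

81.94%


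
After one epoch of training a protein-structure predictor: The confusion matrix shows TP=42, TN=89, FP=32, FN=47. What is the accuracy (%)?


Accuracy = (TP+TN)/(TP+TN+FP+FN)
= (42+89)/(210)
= 131/210 = 62.38%

62.38%


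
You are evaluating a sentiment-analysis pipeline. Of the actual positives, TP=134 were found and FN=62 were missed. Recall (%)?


Recall = TP/(TP+FN)
= 134/(134+62)
= 134/196 = 68.37%

68.37%


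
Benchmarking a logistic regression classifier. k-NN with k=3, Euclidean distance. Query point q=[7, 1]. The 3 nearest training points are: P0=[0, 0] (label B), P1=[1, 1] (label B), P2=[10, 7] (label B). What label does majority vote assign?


d(q,P0) = 7.0711  (label B)
d(q,P1) = 6.0  (label B)
d(q,P2) = 6.7082  (label B)
Votes: A=0, B=3
Majority → B

B


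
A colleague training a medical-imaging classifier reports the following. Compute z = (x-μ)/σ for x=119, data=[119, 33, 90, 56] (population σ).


μ = 74.5, σ = 32.73
z = (119 - 74.5)/32.73 = 1.3596

1.3596


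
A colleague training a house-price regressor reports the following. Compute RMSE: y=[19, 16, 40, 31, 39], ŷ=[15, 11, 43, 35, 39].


MSE = 66/5 = 13.2
RMSE = √(66/5) = 3.6332

3.6332


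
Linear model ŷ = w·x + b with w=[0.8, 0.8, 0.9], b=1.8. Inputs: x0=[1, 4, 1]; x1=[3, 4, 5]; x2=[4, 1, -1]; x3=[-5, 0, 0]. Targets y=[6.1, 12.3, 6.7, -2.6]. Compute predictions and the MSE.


ŷ0 = (0.8)·(1) + (0.8)·(4) + (0.9)·(1) + 1.8 = 6.7
ŷ1 = (0.8)·(3) + (0.8)·(4) + (0.9)·(5) + 1.8 = 11.9
ŷ2 = (0.8)·(4) + (0.8)·(1) + (0.9)·(-1) + 1.8 = 4.9
ŷ3 = (0.8)·(-5) + (0.8)·(0) + (0.9)·(0) + 1.8 = -2.2
errors² = [0.36, 0.16, 3.24, 0.16]
MSE = 3.9200/4 = 0.98

0.98


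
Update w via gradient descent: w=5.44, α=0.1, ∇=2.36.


w_new = w - α·∇
= 5.44 - 0.1·2.36
= 5.44 - 0.236
= 5.204

5.204


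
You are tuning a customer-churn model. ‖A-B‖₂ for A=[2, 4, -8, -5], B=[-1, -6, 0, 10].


d = √((2+ 1)² + (4+ 6)² + (-8-0)² + (-5-10)²)
  = √(9 + 100 + 64 + 225)
  = √398 = 19.9499

19.9499


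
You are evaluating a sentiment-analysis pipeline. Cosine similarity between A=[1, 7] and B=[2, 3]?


A·B = 1·2 + 7·3 = 23
‖A‖ = √50 = 7.0711, ‖B‖ = √13 = 3.6056
cos = 23/(√50·√13) = 23/√650 = 0.9021

0.9021


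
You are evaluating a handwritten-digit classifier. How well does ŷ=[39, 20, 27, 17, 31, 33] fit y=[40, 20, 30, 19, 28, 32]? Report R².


ȳ = 28.1667
SS_res = Σ(y-ŷ)² = 24
SS_tot = Σ(y-ȳ)² = 308.83
R² = 1 - SS_res/SS_tot = 1 - 0.0777 = 0.9223

0.9223


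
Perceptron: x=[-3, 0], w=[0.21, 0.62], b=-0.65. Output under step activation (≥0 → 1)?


z = (-3)·(0.21) + (0)·(0.62) - 0.65
  = -1.28
step(z) = 0 (z<0)

0


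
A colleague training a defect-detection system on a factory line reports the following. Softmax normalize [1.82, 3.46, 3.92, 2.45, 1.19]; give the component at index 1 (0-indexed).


Exponentials: e^1.82=6.1719, e^3.46=31.817, e^3.92=50.4004, e^2.45=11.5883, e^1.19=3.2871
Sum = 103.2647
Softmax = [0.0598, 0.3081, 0.4881, 0.1122, 0.0318]
p[1] = 31.817/103.2647 = 0.3081

0.3081


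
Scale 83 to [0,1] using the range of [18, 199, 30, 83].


min=18, max=199
(83-18)/(199-18) = 65/181 = 0.3591

0.3591


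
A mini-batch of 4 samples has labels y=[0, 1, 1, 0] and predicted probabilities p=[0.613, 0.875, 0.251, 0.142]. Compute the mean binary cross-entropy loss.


L[0] = -ln(1-0.613) = -ln(0.387) = 0.9493
L[1] = -ln(0.875) = 0.1335
L[2] = -ln(0.251) = 1.3823
L[3] = -ln(1-0.142) = -ln(0.858) = 0.1532
mean = (0.9493 + 0.1335 + 1.3823 + 0.1532)/4 = 0.6546

0.6546


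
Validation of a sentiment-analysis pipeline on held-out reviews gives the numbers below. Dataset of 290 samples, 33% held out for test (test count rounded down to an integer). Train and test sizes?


Test = ⌊290·33/100⌋ = 95
Train = 290 - 95 = 195

Train: 195, Test: 95


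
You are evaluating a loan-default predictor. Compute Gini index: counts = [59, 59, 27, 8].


Probabilities: [59/153, 59/153, 27/153, 8/153] ≈ [0.3856, 0.3856, 0.1765, 0.0523]
Σpᵢ² = (3481 + 3481 + 729 + 64)/153² = 7755/23409
Gini = 1 - Σpᵢ² = 1 - 7755/23409 = 0.6687

0.6687


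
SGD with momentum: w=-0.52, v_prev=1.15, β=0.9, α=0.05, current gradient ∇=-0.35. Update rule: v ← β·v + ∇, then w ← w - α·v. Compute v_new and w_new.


v_new = 0.9·1.15 - 0.35 = 1.035 - 0.35 = 0.685
w_new = -0.52 - 0.05·0.685 = -0.52 - 0.03425 = -0.55425

v_new=0.685, w_new=-0.55425


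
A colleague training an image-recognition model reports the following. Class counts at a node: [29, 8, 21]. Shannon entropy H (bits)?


Probabilities: [29/58, 8/58, 21/58] ≈ [0.5, 0.1379, 0.3621]
H = -((29/58)·log₂(29/58) + (8/58)·log₂(8/58) + (21/58)·log₂(21/58))
  = 1.4249 bits

1.4249 bits


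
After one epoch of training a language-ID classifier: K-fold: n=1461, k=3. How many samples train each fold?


Fold size = 1461/3 = 487
Training per fold = 1461 - 487 = 974

974


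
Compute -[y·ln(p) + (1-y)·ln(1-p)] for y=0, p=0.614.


BCE = -[y·ln(p) + (1-y)·ln(1-p)]
= -0 - 1·ln(1-0.614)
= -ln(0.386) = 0.9519

0.9519


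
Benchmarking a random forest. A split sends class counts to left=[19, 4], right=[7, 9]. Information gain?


Parent = [26, 13], H_parent = 0.9183
H_left = 0.6666 (n=23), H_right = 0.9887 (n=16)
H_children = (23/39)·0.6666 + (16/39)·0.9887 = 0.7987
IG = 0.9183 - 0.7987 = 0.1196

0.1196


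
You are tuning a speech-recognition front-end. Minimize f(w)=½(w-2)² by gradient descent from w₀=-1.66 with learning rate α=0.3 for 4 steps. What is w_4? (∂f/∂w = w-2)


step 1: grad = -1.66-2 = -3.66; w = -1.66 - 0.3·(-3.66) = -0.562
step 2: grad = -0.562-2 = -2.562; w = -0.562 - 0.3·(-2.562) = 0.2066
step 3: grad = 0.2066-2 = -1.7934; w = 0.2066 - 0.3·(-1.7934) = 0.74462
step 4: grad = 0.74462-2 = -1.25538; w = 0.74462 - 0.3·(-1.25538) = 1.121234

1.121234


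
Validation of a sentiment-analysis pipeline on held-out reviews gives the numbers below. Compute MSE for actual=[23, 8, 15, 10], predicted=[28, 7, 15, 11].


Squared errors: (23-28)²=25, (8-7)²=1, (15-15)²=0, (10-11)²=1
Sum = 27
MSE = 27/4 = 27/4

27/4


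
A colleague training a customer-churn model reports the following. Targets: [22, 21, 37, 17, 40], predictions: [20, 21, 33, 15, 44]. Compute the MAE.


Absolute errors: |22-20|=2, |21-21|=0, |37-33|=4, |17-15|=2, |40-44|=4
Sum = 12
MAE = 12/5 = 12/5

12/5


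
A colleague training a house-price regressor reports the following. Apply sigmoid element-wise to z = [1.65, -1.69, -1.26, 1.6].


σ(1.65) = 1/(1+e^-1.65) = 0.8389
σ(-1.69) = 1/(1+e^1.69) = 0.1558
σ(-1.26) = 1/(1+e^1.26) = 0.221
σ(1.6) = 1/(1+e^-1.6) = 0.832
result = [0.8389, 0.1558, 0.221, 0.832]

[0.8389, 0.1558, 0.221, 0.832]


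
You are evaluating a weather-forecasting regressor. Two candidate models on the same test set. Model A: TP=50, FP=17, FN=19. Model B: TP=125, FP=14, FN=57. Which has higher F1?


Model A: P=50/67=0.7463, R=50/69=0.7246, F1=2PR/(P+R)=2TP/(2TP+FP+FN)=100/136=0.7353
Model B: P=125/139=0.8993, R=125/182=0.6868, F1=2PR/(P+R)=2TP/(2TP+FP+FN)=250/321=0.7788
0.7353 < 0.7788 → Model B

Model B


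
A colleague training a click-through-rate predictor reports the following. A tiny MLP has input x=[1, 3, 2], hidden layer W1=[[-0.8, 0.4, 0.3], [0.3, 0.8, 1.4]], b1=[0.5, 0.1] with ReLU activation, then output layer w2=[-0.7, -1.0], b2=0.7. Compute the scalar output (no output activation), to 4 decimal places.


z1[0] = (-0.8)·(1) + (0.4)·(3) + (0.3)·(2) + 0.5 = 1.5
z1[1] = (0.3)·(1) + (0.8)·(3) + (1.4)·(2) + 0.1 = 5.6
h = ReLU(z1) = [1.5, 5.6]
output = (-0.7)·(1.5) + (-1.0)·(5.6) + 0.7 = -5.95

-5.95


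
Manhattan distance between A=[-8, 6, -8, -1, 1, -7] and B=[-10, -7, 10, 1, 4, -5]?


d = |-8+ 10| + |6+ 7| + |-8-10| + |-1-1| + |1-4| + |-7+ 5|
  = 2 + 13 + 18 + 2 + 3 + 2
  = 40

40


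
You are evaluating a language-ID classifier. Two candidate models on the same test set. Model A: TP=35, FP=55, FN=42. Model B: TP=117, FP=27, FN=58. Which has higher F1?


Model A: P=35/90=0.3889, R=35/77=0.4545, F1=2PR/(P+R)=2TP/(2TP+FP+FN)=70/167=0.4192
Model B: P=117/144=0.8125, R=117/175=0.6686, F1=2PR/(P+R)=2TP/(2TP+FP+FN)=234/319=0.7335
0.4192 < 0.7335 → Model B

Model B


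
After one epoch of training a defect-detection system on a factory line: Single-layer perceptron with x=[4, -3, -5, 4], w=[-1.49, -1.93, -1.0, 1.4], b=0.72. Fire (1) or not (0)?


z = (4)·(-1.49) + (-3)·(-1.93) + (-5)·(-1.0) + (4)·(1.4) + 0.72
  = 11.15
step(z) = 1 (z≥0)

1


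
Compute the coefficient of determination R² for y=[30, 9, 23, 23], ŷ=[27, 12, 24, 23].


ȳ = 21.25
SS_res = Σ(y-ŷ)² = 19
SS_tot = Σ(y-ȳ)² = 232.75
R² = 1 - SS_res/SS_tot = 1 - 0.0816 = 0.9184

0.9184


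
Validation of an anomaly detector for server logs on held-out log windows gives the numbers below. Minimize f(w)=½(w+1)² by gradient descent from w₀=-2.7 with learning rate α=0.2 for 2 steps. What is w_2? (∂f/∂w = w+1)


step 1: grad = -2.7+1 = -1.7; w = -2.7 - 0.2·(-1.7) = -2.36
step 2: grad = -2.36+1 = -1.36; w = -2.36 - 0.2·(-1.36) = -2.088

-2.088


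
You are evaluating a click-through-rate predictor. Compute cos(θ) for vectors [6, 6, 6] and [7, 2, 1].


A·B = 6·7 + 6·2 + 6·1 = 60
‖A‖ = √108 = 10.3923, ‖B‖ = √54 = 7.3485
cos = 60/(√108·√54) = 60/√5832 = 0.7857

0.7857


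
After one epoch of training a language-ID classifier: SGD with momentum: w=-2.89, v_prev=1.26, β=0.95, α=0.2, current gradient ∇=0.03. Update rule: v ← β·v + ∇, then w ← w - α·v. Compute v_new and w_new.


v_new = 0.95·1.26 + 0.03 = 1.197 + 0.03 = 1.227
w_new = -2.89 - 0.2·1.227 = -2.89 - 0.2454 = -3.1354

v_new=1.227, w_new=-3.1354


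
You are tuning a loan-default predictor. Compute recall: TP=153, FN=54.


Recall = TP/(TP+FN)
= 153/(153+54)
= 153/207 = 73.91%

73.91%


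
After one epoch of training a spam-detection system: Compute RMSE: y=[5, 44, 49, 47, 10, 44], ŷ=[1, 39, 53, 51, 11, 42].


MSE = 78/6 = 13
RMSE = √(78/6) = 3.6056

3.6056


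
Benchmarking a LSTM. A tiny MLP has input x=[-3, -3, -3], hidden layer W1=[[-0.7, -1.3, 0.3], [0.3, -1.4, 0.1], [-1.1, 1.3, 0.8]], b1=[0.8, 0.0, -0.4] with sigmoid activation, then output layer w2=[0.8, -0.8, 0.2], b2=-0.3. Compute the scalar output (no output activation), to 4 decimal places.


z1[0] = (-0.7)·(-3) + (-1.3)·(-3) + (0.3)·(-3) + 0.8 = 5.9
z1[1] = (0.3)·(-3) + (-1.4)·(-3) + (0.1)·(-3) + 0.0 = 3.0
z1[2] = (-1.1)·(-3) + (1.3)·(-3) + (0.8)·(-3) - 0.4 = -3.4
h = sigmoid(z1) = [0.9973, 0.9526, 0.0323]
output = (0.8)·(0.9973) + (-0.8)·(0.9526) + (0.2)·(0.0323) - 0.3 = -0.2578

-0.2578


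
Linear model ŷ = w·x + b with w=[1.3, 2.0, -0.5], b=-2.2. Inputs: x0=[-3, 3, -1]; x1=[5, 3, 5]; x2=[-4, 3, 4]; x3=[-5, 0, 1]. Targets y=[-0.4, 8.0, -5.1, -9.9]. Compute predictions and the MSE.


ŷ0 = (1.3)·(-3) + (2.0)·(3) + (-0.5)·(-1) - 2.2 = 0.4
ŷ1 = (1.3)·(5) + (2.0)·(3) + (-0.5)·(5) - 2.2 = 7.8
ŷ2 = (1.3)·(-4) + (2.0)·(3) + (-0.5)·(4) - 2.2 = -3.4
ŷ3 = (1.3)·(-5) + (2.0)·(0) + (-0.5)·(1) - 2.2 = -9.2
errors² = [0.64, 0.04, 2.89, 0.49]
MSE = 4.0600/4 = 1.015

1.015


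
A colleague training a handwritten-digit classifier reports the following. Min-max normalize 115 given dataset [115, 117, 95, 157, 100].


min=95, max=157
(115-95)/(157-95) = 20/62 = 0.3226

0.3226


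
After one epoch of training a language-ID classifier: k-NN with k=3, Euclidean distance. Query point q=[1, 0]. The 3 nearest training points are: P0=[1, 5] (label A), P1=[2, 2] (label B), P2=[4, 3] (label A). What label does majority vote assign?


d(q,P0) = 5.0  (label A)
d(q,P1) = 2.2361  (label B)
d(q,P2) = 4.2426  (label A)
Votes: A=2, B=1
Majority → A

A


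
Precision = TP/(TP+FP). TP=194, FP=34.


Precision = TP/(TP+FP)
= 194/(194+34)
= 194/228 = 85.09%

85.09%


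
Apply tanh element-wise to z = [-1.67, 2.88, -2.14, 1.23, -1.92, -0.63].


tanh(-1.67) = -0.9316
tanh(2.88) = 0.9937
tanh(-2.14) = -0.9727
tanh(1.23) = 0.8426
tanh(-1.92) = -0.9579
tanh(-0.63) = -0.5581
result = [-0.9316, 0.9937, -0.9727, 0.8426, -0.9579, -0.5581]

[-0.9316, 0.9937, -0.9727, 0.8426, -0.9579, -0.5581]


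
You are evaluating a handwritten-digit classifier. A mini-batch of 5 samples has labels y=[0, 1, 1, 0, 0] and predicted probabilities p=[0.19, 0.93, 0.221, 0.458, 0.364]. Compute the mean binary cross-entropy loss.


L[0] = -ln(1-0.19) = -ln(0.81) = 0.2107
L[1] = -ln(0.93) = 0.0726
L[2] = -ln(0.221) = 1.5096
L[3] = -ln(1-0.458) = -ln(0.542) = 0.6125
L[4] = -ln(1-0.364) = -ln(0.636) = 0.4526
mean = (0.2107 + 0.0726 + 1.5096 + 0.6125 + 0.4526)/5 = 0.5716

0.5716


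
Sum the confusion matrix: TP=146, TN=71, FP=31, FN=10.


Total = TP + TN + FP + FN
= 146 + 71 + 31 + 10
= 258
(Predicted positive: 177, predicted negative: 81)

258


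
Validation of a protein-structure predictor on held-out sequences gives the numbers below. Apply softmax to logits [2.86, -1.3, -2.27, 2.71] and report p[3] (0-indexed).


Exponentials: e^2.86=17.4615, e^-1.3=0.2725, e^-2.27=0.1033, e^2.71=15.0293
Sum = 32.8666
Softmax = [0.5313, 0.0083, 0.0031, 0.4573]
p[3] = 15.0293/32.8666 = 0.4573

0.4573


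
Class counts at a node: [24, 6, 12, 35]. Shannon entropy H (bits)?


Probabilities: [24/77, 6/77, 12/77, 35/77] ≈ [0.3117, 0.0779, 0.1558, 0.4545]
H = -((24/77)·log₂(24/77) + (6/77)·log₂(6/77) + (12/77)·log₂(12/77) + (35/77)·log₂(35/77))
  = 1.7461 bits

1.7461 bits


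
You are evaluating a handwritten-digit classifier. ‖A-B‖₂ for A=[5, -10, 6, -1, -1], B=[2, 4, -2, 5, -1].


d = √((5-2)² + (-10-4)² + (6+ 2)² + (-1-5)² + (-1+ 1)²)
  = √(9 + 196 + 64 + 36 + 0)
  = √305 = 17.4642

17.4642


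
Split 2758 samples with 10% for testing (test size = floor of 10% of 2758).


Test = ⌊2758·10/100⌋ = 275
Train = 2758 - 275 = 2483

Train: 2483, Test: 275


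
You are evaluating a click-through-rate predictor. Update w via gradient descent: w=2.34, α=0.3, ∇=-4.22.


w_new = w - α·∇
= 2.34 - 0.3·-4.22
= 2.34 + 1.266
= 3.606

3.606


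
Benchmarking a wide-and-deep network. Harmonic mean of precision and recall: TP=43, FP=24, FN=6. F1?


Precision = 43/67 = 0.6418
Recall = 43/49 = 0.8776
F1 = 2·P·R/(P+R) = 2·TP/(2·TP+FP+FN) = 86/(86+24+6) = 86/116 = 0.7414

0.7414


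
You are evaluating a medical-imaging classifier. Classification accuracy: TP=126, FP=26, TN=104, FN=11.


Accuracy = (TP+TN)/(TP+TN+FP+FN)
= (126+104)/(267)
= 230/267 = 86.14%

86.14%


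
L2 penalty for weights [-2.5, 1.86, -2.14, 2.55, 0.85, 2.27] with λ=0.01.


‖w‖₂² = (-2.5)² + (1.86)² + (-2.14)² + (2.55)² + (0.85)² + (2.27)²
     = 6.25 + 3.4596 + 4.5796 + 6.5025 + 0.7225 + 5.1529
     = 26.6671
λ·‖w‖₂² = 0.01·26.6671 = 0.266671

0.266671


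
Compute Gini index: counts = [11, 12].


Probabilities: [11/23, 12/23] ≈ [0.4783, 0.5217]
Σpᵢ² = (121 + 144)/23² = 265/529
Gini = 1 - Σpᵢ² = 1 - 265/529 = 0.4991

0.4991


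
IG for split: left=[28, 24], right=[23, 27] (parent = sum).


Parent = [51, 51], H_parent = 1
H_left = 0.9957 (n=52), H_right = 0.9954 (n=50)
H_children = (52/102)·0.9957 + (50/102)·0.9954 = 0.9956
IG = 1 - 0.9956 = 0.0044

0.0044


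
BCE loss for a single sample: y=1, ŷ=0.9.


BCE = -[y·ln(p) + (1-y)·ln(1-p)]
= -1·ln(0.9) - 0
= -ln(0.9) = 0.1054

0.1054


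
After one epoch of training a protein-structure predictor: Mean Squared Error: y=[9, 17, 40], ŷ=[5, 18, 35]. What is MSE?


Squared errors: (9-5)²=16, (17-18)²=1, (40-35)²=25
Sum = 42
MSE = 42/3 = 14

14


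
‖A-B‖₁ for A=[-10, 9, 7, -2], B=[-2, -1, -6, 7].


d = |-10+ 2| + |9+ 1| + |7+ 6| + |-2-7|
  = 8 + 10 + 13 + 9
  = 40

40


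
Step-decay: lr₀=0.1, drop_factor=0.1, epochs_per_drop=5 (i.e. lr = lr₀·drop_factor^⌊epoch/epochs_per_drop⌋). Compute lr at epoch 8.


n_drops = ⌊8/5⌋ = 1
lr = 0.1·0.1^1 = 0.1·0.1 = 0.01

0.01


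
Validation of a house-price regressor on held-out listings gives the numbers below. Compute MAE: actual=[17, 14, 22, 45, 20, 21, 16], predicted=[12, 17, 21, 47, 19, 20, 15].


Absolute errors: |17-12|=5, |14-17|=3, |22-21|=1, |45-47|=2, |20-19|=1, |21-20|=1, |16-15|=1
Sum = 14
MAE = 14/7 = 2

2


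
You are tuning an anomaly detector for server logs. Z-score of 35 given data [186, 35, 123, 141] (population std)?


μ = 121.25, σ = 54.8287
z = (35 - 121.25)/54.8287 = -1.5731

-1.5731


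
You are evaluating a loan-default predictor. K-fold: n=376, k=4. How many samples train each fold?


Fold size = 376/4 = 94
Training per fold = 376 - 94 = 282

282


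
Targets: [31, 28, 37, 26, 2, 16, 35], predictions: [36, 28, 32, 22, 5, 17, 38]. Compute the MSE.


Squared errors: (31-36)²=25, (28-28)²=0, (37-32)²=25, (26-22)²=16, (2-5)²=9, (16-17)²=1, (35-38)²=9
Sum = 85
MSE = 85/7 = 85/7

85/7


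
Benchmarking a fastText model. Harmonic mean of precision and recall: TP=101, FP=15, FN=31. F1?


Precision = 101/116 = 0.8707
Recall = 101/132 = 0.7652
F1 = 2·P·R/(P+R) = 2·TP/(2·TP+FP+FN) = 202/(202+15+31) = 202/248 = 0.8145

0.8145


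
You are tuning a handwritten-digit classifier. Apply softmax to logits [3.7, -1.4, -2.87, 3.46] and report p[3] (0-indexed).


Exponentials: e^3.7=40.4473, e^-1.4=0.2466, e^-2.87=0.0567, e^3.46=31.817
Sum = 72.5676
Softmax = [0.5574, 0.0034, 0.0008, 0.4384]
p[3] = 31.817/72.5676 = 0.4384

0.4384


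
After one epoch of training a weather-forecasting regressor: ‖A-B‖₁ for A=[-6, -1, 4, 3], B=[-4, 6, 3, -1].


d = |-6+ 4| + |-1-6| + |4-3| + |3+ 1|
  = 2 + 7 + 1 + 4
  = 14

14


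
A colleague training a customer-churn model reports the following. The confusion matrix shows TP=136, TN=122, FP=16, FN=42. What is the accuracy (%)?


Accuracy = (TP+TN)/(TP+TN+FP+FN)
= (136+122)/(316)
= 258/316 = 81.65%

81.65%


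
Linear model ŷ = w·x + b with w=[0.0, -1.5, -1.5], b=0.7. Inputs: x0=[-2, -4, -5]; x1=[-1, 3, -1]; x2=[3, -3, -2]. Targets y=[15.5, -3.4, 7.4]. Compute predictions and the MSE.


ŷ0 = (0.0)·(-2) + (-1.5)·(-4) + (-1.5)·(-5) + 0.7 = 14.2
ŷ1 = (0.0)·(-1) + (-1.5)·(3) + (-1.5)·(-1) + 0.7 = -2.3
ŷ2 = (0.0)·(3) + (-1.5)·(-3) + (-1.5)·(-2) + 0.7 = 8.2
errors² = [1.69, 1.21, 0.64]
MSE = 3.5400/3 = 1.18

1.18


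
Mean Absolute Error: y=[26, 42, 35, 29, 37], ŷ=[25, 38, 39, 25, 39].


Absolute errors: |26-25|=1, |42-38|=4, |35-39|=4, |29-25|=4, |37-39|=2
Sum = 15
MAE = 15/5 = 3

3


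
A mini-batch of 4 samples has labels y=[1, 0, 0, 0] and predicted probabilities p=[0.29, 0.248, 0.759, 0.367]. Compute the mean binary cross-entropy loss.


L[0] = -ln(0.29) = 1.2379
L[1] = -ln(1-0.248) = -ln(0.752) = 0.285
L[2] = -ln(1-0.759) = -ln(0.241) = 1.423
L[3] = -ln(1-0.367) = -ln(0.633) = 0.4573
mean = (1.2379 + 0.285 + 1.423 + 0.4573)/4 = 0.8508

0.8508


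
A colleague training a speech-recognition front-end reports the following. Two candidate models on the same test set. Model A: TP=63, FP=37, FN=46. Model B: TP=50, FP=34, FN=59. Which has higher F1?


Model A: P=63/100=0.63, R=63/109=0.578, F1=2PR/(P+R)=2TP/(2TP+FP+FN)=126/209=0.6029
Model B: P=50/84=0.5952, R=50/109=0.4587, F1=2PR/(P+R)=2TP/(2TP+FP+FN)=100/193=0.5181
0.6029 > 0.5181 → Model A

Model A


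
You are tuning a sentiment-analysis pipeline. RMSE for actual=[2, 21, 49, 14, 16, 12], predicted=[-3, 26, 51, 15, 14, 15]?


MSE = 68/6 = 11.3333
RMSE = √(68/6) = 3.3665

3.3665


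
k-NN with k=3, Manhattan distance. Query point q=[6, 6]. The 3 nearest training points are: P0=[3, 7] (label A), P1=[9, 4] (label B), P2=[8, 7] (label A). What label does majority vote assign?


d(q,P0) = 4  (label A)
d(q,P1) = 5  (label B)
d(q,P2) = 3  (label A)
Votes: A=2, B=1
Majority → A

A


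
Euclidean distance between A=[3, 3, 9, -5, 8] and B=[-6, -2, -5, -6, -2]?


d = √((3+ 6)² + (3+ 2)² + (9+ 5)² + (-5+ 6)² + (8+ 2)²)
  = √(81 + 25 + 196 + 1 + 100)
  = √403 = 20.0749

20.0749


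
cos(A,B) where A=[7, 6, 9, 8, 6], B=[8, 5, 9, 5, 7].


A·B = 7·8 + 6·5 + 9·9 + 8·5 + 6·7 = 249
‖A‖ = √266 = 16.3095, ‖B‖ = √244 = 15.6205
cos = 249/(√266·√244) = 249/√64904 = 0.9774

0.9774


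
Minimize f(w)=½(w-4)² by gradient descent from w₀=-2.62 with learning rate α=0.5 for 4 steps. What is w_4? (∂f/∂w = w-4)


step 1: grad = -2.62-4 = -6.62; w = -2.62 - 0.5·(-6.62) = 0.69
step 2: grad = 0.69-4 = -3.31; w = 0.69 - 0.5·(-3.31) = 2.345
step 3: grad = 2.345-4 = -1.655; w = 2.345 - 0.5·(-1.655) = 3.1725
step 4: grad = 3.1725-4 = -0.8275; w = 3.1725 - 0.5·(-0.8275) = 3.58625

3.58625


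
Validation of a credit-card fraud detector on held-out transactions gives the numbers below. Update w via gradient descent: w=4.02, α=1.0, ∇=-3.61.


w_new = w - α·∇
= 4.02 - 1.0·-3.61
= 4.02 + 3.61
= 7.63

7.63


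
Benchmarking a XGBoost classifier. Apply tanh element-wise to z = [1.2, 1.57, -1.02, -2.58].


tanh(1.2) = 0.8337
tanh(1.57) = 0.917
tanh(-1.02) = -0.7699
tanh(-2.58) = -0.9886
result = [0.8337, 0.917, -0.7699, -0.9886]

[0.8337, 0.917, -0.7699, -0.9886]


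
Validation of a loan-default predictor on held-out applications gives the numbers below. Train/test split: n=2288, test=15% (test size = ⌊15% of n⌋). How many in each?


Test = ⌊2288·15/100⌋ = 343
Train = 2288 - 343 = 1945

Train: 1945, Test: 343


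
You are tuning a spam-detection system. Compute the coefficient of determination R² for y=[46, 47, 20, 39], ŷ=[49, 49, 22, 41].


ȳ = 38
SS_res = Σ(y-ŷ)² = 21
SS_tot = Σ(y-ȳ)² = 470
R² = 1 - SS_res/SS_tot = 1 - 0.0447 = 0.9553

0.9553


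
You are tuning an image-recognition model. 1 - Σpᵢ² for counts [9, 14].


Probabilities: [9/23, 14/23] ≈ [0.3913, 0.6087]
Σpᵢ² = (81 + 196)/23² = 277/529
Gini = 1 - Σpᵢ² = 1 - 277/529 = 0.4764

0.4764


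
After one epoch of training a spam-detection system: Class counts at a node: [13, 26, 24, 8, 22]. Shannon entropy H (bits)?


Probabilities: [13/93, 26/93, 24/93, 8/93, 22/93] ≈ [0.1398, 0.2796, 0.2581, 0.086, 0.2366]
H = -((13/93)·log₂(13/93) + (26/93)·log₂(26/93) + (24/93)·log₂(24/93) + (8/93)·log₂(8/93) + (22/93)·log₂(22/93))
  = 2.2116 bits

2.2116 bits


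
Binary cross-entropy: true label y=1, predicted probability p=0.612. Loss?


BCE = -[y·ln(p) + (1-y)·ln(1-p)]
= -1·ln(0.612) - 0
= -ln(0.612) = 0.491

0.491


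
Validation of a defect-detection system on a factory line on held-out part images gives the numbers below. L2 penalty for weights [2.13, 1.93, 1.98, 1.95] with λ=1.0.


‖w‖₂² = (2.13)² + (1.93)² + (1.98)² + (1.95)²
     = 4.5369 + 3.7249 + 3.9204 + 3.8025
     = 15.9847
λ·‖w‖₂² = 1.0·15.9847 = 15.9847

15.9847


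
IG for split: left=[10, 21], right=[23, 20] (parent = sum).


Parent = [33, 41], H_parent = 0.9916
H_left = 0.9072 (n=31), H_right = 0.9965 (n=43)
H_children = (31/74)·0.9072 + (43/74)·0.9965 = 0.9591
IG = 0.9916 - 0.9591 = 0.0325

0.0325


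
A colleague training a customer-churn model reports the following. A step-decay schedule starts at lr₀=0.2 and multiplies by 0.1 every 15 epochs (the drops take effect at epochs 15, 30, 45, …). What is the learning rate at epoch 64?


n_drops = ⌊64/15⌋ = 4
lr = 0.2·0.1^4 = 0.2·0.0001 = 0.00002

0.00002


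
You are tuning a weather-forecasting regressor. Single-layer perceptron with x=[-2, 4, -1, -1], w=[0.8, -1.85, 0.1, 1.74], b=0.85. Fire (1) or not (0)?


z = (-2)·(0.8) + (4)·(-1.85) + (-1)·(0.1) + (-1)·(1.74) + 0.85
  = -9.99
step(z) = 0 (z<0)

0


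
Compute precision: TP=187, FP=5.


Precision = TP/(TP+FP)
= 187/(187+5)
= 187/192 = 97.4%

97.4%


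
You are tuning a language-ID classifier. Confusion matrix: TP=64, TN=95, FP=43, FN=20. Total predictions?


Total = TP + TN + FP + FN
= 64 + 95 + 43 + 20
= 222
(Predicted positive: 107, predicted negative: 115)

222


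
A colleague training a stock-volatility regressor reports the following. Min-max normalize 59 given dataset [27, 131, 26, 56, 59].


min=26, max=131
(59-26)/(131-26) = 33/105 = 0.3143

0.3143


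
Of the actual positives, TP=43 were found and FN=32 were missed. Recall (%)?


Recall = TP/(TP+FN)
= 43/(43+32)
= 43/75 = 57.33%

57.33%


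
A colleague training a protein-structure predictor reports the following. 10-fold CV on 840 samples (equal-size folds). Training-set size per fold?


Fold size = 840/10 = 84
Training per fold = 840 - 84 = 756

756


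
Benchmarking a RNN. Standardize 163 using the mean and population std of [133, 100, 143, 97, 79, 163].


μ = 119.1667, σ = 29.3054
z = (163 - 119.1667)/29.3054 = 1.4957

1.4957


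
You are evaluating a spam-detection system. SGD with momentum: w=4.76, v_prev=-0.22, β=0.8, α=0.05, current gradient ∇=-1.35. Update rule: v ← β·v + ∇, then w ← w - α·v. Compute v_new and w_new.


v_new = 0.8·-0.22 - 1.35 = -0.176 - 1.35 = -1.526
w_new = 4.76 - 0.05·-1.526 = 4.76 + 0.0763 = 4.8363

v_new=-1.526, w_new=4.8363


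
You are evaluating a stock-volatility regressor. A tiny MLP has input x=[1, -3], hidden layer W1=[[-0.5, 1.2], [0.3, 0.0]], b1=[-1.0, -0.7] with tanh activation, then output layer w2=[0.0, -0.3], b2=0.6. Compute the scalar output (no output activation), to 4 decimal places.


z1[0] = (-0.5)·(1) + (1.2)·(-3) - 1.0 = -5.1
z1[1] = (0.3)·(1) + (0.0)·(-3) - 0.7 = -0.4
h = tanh(z1) = [-0.9999, -0.3799]
output = (0.0)·(-0.9999) + (-0.3)·(-0.3799) + 0.6 = 0.714

0.714


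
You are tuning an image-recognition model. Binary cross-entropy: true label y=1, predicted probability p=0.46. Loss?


BCE = -[y·ln(p) + (1-y)·ln(1-p)]
= -1·ln(0.46) - 0
= -ln(0.46) = 0.7765

0.7765


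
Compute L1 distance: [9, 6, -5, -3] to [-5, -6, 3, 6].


d = |9+ 5| + |6+ 6| + |-5-3| + |-3-6|
  = 14 + 12 + 8 + 9
  = 43

43


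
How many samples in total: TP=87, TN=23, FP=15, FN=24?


Total = TP + TN + FP + FN
= 87 + 23 + 15 + 24
= 149
(Predicted positive: 102, predicted negative: 47)

149


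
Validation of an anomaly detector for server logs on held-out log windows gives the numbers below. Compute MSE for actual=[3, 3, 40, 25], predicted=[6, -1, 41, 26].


Squared errors: (3-6)²=9, (3+ 1)²=16, (40-41)²=1, (25-26)²=1
Sum = 27
MSE = 27/4 = 27/4

27/4


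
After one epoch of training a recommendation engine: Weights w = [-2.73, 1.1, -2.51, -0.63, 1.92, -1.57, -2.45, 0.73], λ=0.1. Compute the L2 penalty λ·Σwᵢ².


‖w‖₂² = (-2.73)² + (1.1)² + (-2.51)² + (-0.63)² + (1.92)² + (-1.57)² + (-2.45)² + (0.73)²
     = 7.4529 + 1.21 + 6.3001 + 0.3969 + 3.6864 + 2.4649 + 6.0025 + 0.5329
     = 28.0466
λ·‖w‖₂² = 0.1·28.0466 = 2.80466

2.80466


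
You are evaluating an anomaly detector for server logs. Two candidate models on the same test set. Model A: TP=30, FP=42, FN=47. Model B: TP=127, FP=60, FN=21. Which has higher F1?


Model A: P=30/72=0.4167, R=30/77=0.3896, F1=2PR/(P+R)=2TP/(2TP+FP+FN)=60/149=0.4027
Model B: P=127/187=0.6791, R=127/148=0.8581, F1=2PR/(P+R)=2TP/(2TP+FP+FN)=254/335=0.7582
0.4027 < 0.7582 → Model B

Model B


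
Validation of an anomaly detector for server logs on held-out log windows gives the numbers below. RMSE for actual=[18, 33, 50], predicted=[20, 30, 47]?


MSE = 22/3 = 7.3333
RMSE = √(22/3) = 2.708

2.708


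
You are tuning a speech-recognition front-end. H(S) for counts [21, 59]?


Probabilities: [21/80, 59/80] ≈ [0.2625, 0.7375]
H = -((21/80)·log₂(21/80) + (59/80)·log₂(59/80))
  = 0.8305 bits

0.8305 bits


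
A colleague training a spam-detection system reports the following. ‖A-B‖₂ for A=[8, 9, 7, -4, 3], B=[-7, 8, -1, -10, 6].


d = √((8+ 7)² + (9-8)² + (7+ 1)² + (-4+ 10)² + (3-6)²)
  = √(225 + 1 + 64 + 36 + 9)
  = √335 = 18.303

18.303


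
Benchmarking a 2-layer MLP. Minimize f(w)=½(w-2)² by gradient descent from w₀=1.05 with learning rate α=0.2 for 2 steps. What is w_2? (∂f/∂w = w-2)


step 1: grad = 1.05-2 = -0.95; w = 1.05 - 0.2·(-0.95) = 1.24
step 2: grad = 1.24-2 = -0.76; w = 1.24 - 0.2·(-0.76) = 1.392

1.392


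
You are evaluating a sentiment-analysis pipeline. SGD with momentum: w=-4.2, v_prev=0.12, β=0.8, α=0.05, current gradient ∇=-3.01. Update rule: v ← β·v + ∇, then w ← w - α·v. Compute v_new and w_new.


v_new = 0.8·0.12 - 3.01 = 0.096 - 3.01 = -2.914
w_new = -4.2 - 0.05·-2.914 = -4.2 + 0.1457 = -4.0543

v_new=-2.914, w_new=-4.0543


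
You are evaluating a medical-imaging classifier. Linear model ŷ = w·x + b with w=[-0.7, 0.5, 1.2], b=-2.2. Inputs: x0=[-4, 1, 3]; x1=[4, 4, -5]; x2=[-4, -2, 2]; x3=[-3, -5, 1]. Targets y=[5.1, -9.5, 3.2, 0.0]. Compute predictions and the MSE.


ŷ0 = (-0.7)·(-4) + (0.5)·(1) + (1.2)·(3) - 2.2 = 4.7
ŷ1 = (-0.7)·(4) + (0.5)·(4) + (1.2)·(-5) - 2.2 = -9.0
ŷ2 = (-0.7)·(-4) + (0.5)·(-2) + (1.2)·(2) - 2.2 = 2.0
ŷ3 = (-0.7)·(-3) + (0.5)·(-5) + (1.2)·(1) - 2.2 = -1.4
errors² = [0.16, 0.25, 1.44, 1.96]
MSE = 3.8100/4 = 0.9525

0.9525


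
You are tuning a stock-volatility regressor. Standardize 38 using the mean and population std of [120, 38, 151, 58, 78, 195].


μ = 106.6667, σ = 54.5456
z = (38 - 106.6667)/54.5456 = -1.2589

-1.2589


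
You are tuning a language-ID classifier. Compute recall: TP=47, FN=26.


Recall = TP/(TP+FN)
= 47/(47+26)
= 47/73 = 64.38%

64.38%


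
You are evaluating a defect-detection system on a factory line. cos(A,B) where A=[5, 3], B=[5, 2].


A·B = 5·5 + 3·2 = 31
‖A‖ = √34 = 5.831, ‖B‖ = √29 = 5.3852
cos = 31/(√34·√29) = 31/√986 = 0.9872

0.9872


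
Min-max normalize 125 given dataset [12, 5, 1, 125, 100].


min=1, max=125
(125-1)/(125-1) = 124/124 = 1.0

1.0


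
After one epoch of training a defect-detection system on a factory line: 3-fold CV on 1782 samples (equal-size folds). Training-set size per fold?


Fold size = 1782/3 = 594
Training per fold = 1782 - 594 = 1188

1188


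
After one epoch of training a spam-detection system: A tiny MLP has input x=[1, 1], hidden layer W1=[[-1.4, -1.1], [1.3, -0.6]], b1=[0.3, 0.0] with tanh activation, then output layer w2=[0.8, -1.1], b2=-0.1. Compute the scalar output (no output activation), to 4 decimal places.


z1[0] = (-1.4)·(1) + (-1.1)·(1) + 0.3 = -2.2
z1[1] = (1.3)·(1) + (-0.6)·(1) + 0.0 = 0.7
h = tanh(z1) = [-0.9757, 0.6044]
output = (0.8)·(-0.9757) + (-1.1)·(0.6044) - 0.1 = -1.5454

-1.5454


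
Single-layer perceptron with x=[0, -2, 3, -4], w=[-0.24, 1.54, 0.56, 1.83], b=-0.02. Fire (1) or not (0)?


z = (0)·(-0.24) + (-2)·(1.54) + (3)·(0.56) + (-4)·(1.83) - 0.02
  = -8.74
step(z) = 0 (z<0)

0


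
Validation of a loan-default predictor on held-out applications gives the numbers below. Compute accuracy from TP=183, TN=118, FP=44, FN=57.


Accuracy = (TP+TN)/(TP+TN+FP+FN)
= (183+118)/(402)
= 301/402 = 74.88%

74.88%


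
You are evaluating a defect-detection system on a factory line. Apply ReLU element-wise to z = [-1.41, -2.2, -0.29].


ReLU(-1.41) = max(0, -1.41) = 0.0
ReLU(-2.2) = max(0, -2.2) = 0.0
ReLU(-0.29) = max(0, -0.29) = 0.0
result = [0.0, 0.0, 0.0]

[0.0, 0.0, 0.0]


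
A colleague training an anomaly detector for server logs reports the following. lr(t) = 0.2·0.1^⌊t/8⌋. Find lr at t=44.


n_drops = ⌊44/8⌋ = 5
lr = 0.2·0.1^5 = 0.2·0.00001 = 0.000002

0.000002


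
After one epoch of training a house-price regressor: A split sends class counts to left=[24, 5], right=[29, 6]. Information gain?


Parent = [53, 11], H_parent = 0.662
H_left = 0.6632 (n=29), H_right = 0.661 (n=35)
H_children = (29/64)·0.6632 + (35/64)·0.661 = 0.662
IG = 0.662 - 0.662 = 0.0

0.0


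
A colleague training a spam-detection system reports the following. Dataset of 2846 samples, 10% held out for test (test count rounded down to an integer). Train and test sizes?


Test = ⌊2846·10/100⌋ = 284
Train = 2846 - 284 = 2562

Train: 2562, Test: 284


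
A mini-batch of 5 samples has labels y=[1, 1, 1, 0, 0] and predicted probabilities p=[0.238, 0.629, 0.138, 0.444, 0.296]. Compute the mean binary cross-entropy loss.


L[0] = -ln(0.238) = 1.4355
L[1] = -ln(0.629) = 0.4636
L[2] = -ln(0.138) = 1.9805
L[3] = -ln(1-0.444) = -ln(0.556) = 0.587
L[4] = -ln(1-0.296) = -ln(0.704) = 0.351
mean = (1.4355 + 0.4636 + 1.9805 + 0.587 + 0.351)/5 = 0.9635

0.9635


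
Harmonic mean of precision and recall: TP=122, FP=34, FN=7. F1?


Precision = 122/156 = 0.7821
Recall = 122/129 = 0.9457
F1 = 2·P·R/(P+R) = 2·TP/(2·TP+FP+FN) = 244/(244+34+7) = 244/285 = 0.8561

0.8561


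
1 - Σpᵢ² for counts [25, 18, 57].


Probabilities: [25/100, 18/100, 57/100] ≈ [0.25, 0.18, 0.57]
Σpᵢ² = (625 + 324 + 3249)/100² = 4198/10000
Gini = 1 - Σpᵢ² = 1 - 4198/10000 = 0.5802

0.5802


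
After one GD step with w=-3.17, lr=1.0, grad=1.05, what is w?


w_new = w - α·∇
= -3.17 - 1.0·1.05
= -3.17 - 1.05
= -4.22

-4.22


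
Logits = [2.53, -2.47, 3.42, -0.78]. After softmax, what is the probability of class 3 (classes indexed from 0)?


Exponentials: e^2.53=12.5535, e^-2.47=0.0846, e^3.42=30.5694, e^-0.78=0.4584
Sum = 43.6659
Softmax = [0.2875, 0.0019, 0.7001, 0.0105]
p[3] = 0.4584/43.6659 = 0.0105

0.0105


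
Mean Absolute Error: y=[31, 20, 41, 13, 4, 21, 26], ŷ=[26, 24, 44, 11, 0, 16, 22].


Absolute errors: |31-26|=5, |20-24|=4, |41-44|=3, |13-11|=2, |4-0|=4, |21-16|=5, |26-22|=4
Sum = 27
MAE = 27/7 = 27/7

27/7


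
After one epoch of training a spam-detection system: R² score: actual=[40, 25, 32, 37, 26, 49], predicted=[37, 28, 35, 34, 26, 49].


ȳ = 34.8333
SS_res = Σ(y-ŷ)² = 36
SS_tot = Σ(y-ȳ)² = 414.83
R² = 1 - SS_res/SS_tot = 1 - 0.0868 = 0.9132

0.9132


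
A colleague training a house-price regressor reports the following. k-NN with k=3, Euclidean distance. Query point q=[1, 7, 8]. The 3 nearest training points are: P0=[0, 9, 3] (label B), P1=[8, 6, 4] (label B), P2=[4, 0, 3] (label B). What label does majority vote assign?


d(q,P0) = 5.4772  (label B)
d(q,P1) = 8.124  (label B)
d(q,P2) = 9.1104  (label B)
Votes: A=0, B=3
Majority → B

B


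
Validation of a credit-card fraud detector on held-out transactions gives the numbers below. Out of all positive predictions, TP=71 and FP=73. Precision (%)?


Precision = TP/(TP+FP)
= 71/(71+73)
= 71/144 = 49.31%

49.31%


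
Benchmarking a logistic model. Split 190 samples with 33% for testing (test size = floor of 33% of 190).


Test = ⌊190·33/100⌋ = 62
Train = 190 - 62 = 128

Train: 128, Test: 62


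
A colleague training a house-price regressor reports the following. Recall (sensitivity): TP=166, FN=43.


Recall = TP/(TP+FN)
= 166/(166+43)
= 166/209 = 79.43%

79.43%


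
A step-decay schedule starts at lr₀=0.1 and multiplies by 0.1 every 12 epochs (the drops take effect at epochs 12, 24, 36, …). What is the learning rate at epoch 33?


n_drops = ⌊33/12⌋ = 2
lr = 0.1·0.1^2 = 0.1·0.01 = 0.001

0.001


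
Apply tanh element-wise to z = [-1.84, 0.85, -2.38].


tanh(-1.84) = -0.9508
tanh(0.85) = 0.6911
tanh(-2.38) = -0.983
result = [-0.9508, 0.6911, -0.983]

[-0.9508, 0.6911, -0.983]


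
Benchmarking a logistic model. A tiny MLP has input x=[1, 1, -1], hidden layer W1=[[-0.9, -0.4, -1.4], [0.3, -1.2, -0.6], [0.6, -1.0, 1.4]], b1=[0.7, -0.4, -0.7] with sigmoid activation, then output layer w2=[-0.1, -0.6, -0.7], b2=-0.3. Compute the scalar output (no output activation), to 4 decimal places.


z1[0] = (-0.9)·(1) + (-0.4)·(1) + (-1.4)·(-1) + 0.7 = 0.8
z1[1] = (0.3)·(1) + (-1.2)·(1) + (-0.6)·(-1) - 0.4 = -0.7
z1[2] = (0.6)·(1) + (-1.0)·(1) + (1.4)·(-1) - 0.7 = -2.5
h = sigmoid(z1) = [0.69, 0.3318, 0.0759]
output = (-0.1)·(0.69) + (-0.6)·(0.3318) + (-0.7)·(0.0759) - 0.3 = -0.6212

-0.6212


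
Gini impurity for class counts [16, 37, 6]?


Probabilities: [16/59, 37/59, 6/59] ≈ [0.2712, 0.6271, 0.1017]
Σpᵢ² = (256 + 1369 + 36)/59² = 1661/3481
Gini = 1 - Σpᵢ² = 1 - 1661/3481 = 0.5228

0.5228


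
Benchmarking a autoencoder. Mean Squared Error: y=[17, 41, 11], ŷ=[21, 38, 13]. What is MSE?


Squared errors: (17-21)²=16, (41-38)²=9, (11-13)²=4
Sum = 29
MSE = 29/3 = 29/3

29/3


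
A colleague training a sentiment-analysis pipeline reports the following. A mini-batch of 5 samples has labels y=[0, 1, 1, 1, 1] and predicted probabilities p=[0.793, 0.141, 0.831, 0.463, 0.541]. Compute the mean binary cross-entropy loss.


L[0] = -ln(1-0.793) = -ln(0.207) = 1.575
L[1] = -ln(0.141) = 1.959
L[2] = -ln(0.831) = 0.1851
L[3] = -ln(0.463) = 0.77
L[4] = -ln(0.541) = 0.6143
mean = (1.575 + 1.959 + 0.1851 + 0.77 + 0.6143)/5 = 1.0207

1.0207


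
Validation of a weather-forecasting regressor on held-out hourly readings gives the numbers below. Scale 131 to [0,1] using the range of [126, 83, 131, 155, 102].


min=83, max=155
(131-83)/(155-83) = 48/72 = 0.6667

0.6667


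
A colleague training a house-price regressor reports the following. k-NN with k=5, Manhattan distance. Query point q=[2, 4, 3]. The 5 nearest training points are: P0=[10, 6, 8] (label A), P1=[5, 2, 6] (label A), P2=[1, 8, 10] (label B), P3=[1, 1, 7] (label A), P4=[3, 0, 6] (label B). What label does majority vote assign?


d(q,P0) = 15  (label A)
d(q,P1) = 8  (label A)
d(q,P2) = 12  (label B)
d(q,P3) = 8  (label A)
d(q,P4) = 8  (label B)
Votes: A=3, B=2
Majority → A

A


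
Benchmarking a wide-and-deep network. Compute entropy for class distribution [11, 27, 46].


Probabilities: [11/84, 27/84, 46/84] ≈ [0.131, 0.3214, 0.5476]
H = -((11/84)·log₂(11/84) + (27/84)·log₂(27/84) + (46/84)·log₂(46/84))
  = 1.3861 bits

1.3861 bits


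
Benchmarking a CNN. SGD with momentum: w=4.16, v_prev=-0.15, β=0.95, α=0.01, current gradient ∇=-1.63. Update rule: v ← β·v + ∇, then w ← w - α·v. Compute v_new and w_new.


v_new = 0.95·-0.15 - 1.63 = -0.1425 - 1.63 = -1.7725
w_new = 4.16 - 0.01·-1.7725 = 4.16 + 0.017725 = 4.177725

v_new=-1.7725, w_new=4.177725


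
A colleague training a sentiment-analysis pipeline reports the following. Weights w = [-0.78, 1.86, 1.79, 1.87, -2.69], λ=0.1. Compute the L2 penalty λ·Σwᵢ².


‖w‖₂² = (-0.78)² + (1.86)² + (1.79)² + (1.87)² + (-2.69)²
     = 0.6084 + 3.4596 + 3.2041 + 3.4969 + 7.2361
     = 18.0051
λ·‖w‖₂² = 0.1·18.0051 = 1.80051

1.80051
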